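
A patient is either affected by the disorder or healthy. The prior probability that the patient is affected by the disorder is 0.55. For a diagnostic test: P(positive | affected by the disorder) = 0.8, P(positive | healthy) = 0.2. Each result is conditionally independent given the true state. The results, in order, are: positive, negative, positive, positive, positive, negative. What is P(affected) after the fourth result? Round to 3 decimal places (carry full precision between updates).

After 'positive': P(affected) = 0.8·0.5500 / (0.8·0.5500 + 0.2·0.4500) ≈ 0.8302
After 'negative': P(affected) = 0.2·0.8302 / (0.2·0.8302 + 0.8·0.1698) ≈ 0.5500
After 'positive': P(affected) = 0.8·0.5500 / (0.8·0.5500 + 0.2·0.4500) ≈ 0.8302
After 'positive': P(affected) = 0.8·0.8302 / (0.8·0.8302 + 0.2·0.1698) ≈ 0.9514

0.951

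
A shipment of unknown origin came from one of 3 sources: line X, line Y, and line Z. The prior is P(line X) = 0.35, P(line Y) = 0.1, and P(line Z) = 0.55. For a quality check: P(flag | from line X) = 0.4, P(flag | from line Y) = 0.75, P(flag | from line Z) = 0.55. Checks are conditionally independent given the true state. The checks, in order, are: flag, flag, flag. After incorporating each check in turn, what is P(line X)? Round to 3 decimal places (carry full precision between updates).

After 'flag': normaliser = 0.4·0.3500 + 0.75·0.1000 + 0.55·0.5500; P(line X) ≈ 0.2705, P(line Y) ≈ 0.1449, P(line Z) ≈ 0.5845
After 'flag': normaliser = 0.4·0.2705 + 0.75·0.1449 + 0.55·0.5845; P(line X) ≈ 0.2010, P(line Y) ≈ 0.2019, P(line Z) ≈ 0.5971
After 'flag': normaliser = 0.4·0.2010 + 0.75·0.2019 + 0.55·0.5971; P(line X) ≈ 0.1435, P(line Y) ≈ 0.2703, P(line Z) ≈ 0.5862

0.144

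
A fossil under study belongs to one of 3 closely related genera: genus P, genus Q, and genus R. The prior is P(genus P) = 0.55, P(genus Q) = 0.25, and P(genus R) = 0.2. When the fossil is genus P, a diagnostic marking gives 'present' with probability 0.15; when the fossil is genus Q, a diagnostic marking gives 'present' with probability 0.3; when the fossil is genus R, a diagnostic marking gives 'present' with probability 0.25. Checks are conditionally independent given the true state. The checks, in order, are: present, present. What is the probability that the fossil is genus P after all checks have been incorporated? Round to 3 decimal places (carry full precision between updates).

Each posterior becomes the prior for the next update.
After 'present': normaliser = 0.15·0.5500 + 0.3·0.2500 + 0.25·0.2000; P(genus P) ≈ 0.3976, P(genus Q) ≈ 0.3614, P(genus R) ≈ 0.2410
After 'present': normaliser = 0.15·0.3976 + 0.3·0.3614 + 0.25·0.2410; P(genus P) ≈ 0.2612, P(genus Q) ≈ 0.4749, P(genus R) ≈ 0.2639

0.261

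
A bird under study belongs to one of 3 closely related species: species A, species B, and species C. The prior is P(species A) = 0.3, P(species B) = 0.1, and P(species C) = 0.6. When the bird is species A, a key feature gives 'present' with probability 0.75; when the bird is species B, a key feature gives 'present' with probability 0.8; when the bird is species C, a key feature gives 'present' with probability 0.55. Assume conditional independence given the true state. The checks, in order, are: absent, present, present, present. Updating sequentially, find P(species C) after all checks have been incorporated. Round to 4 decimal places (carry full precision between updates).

0.5175

After 'absent': normaliser = 0.25·0.3000 + 0.2·0.1000 + 0.45·0.6000; P(species A) ≈ 0.2055, P(species B) ≈ 0.0548, P(species C) ≈ 0.7397
After 'present': normaliser = 0.75·0.2055 + 0.8·0.0548 + 0.55·0.7397; P(species A) ≈ 0.2548, P(species B) ≈ 0.0725, P(species C) ≈ 0.6727
After 'present': normaliser = 0.75·0.2548 + 0.8·0.0725 + 0.55·0.6727; P(species A) ≈ 0.3087, P(species B) ≈ 0.0937, P(species C) ≈ 0.5976
After 'present': normaliser = 0.75·0.3087 + 0.8·0.0937 + 0.55·0.5976; P(species A) ≈ 0.3645, P(species B) ≈ 0.1180, P(species C) ≈ 0.5175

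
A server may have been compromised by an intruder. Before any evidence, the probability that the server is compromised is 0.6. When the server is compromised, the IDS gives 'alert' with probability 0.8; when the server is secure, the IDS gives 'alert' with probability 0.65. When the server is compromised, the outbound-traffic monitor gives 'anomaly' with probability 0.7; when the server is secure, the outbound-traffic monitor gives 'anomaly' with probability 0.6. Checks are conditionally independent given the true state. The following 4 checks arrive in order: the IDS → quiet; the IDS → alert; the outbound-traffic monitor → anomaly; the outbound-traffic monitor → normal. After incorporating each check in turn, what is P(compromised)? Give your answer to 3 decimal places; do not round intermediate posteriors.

Apply Bayes' rule sequentially, carrying P(compromised) forward.
After the IDS='quiet': P(compromised) = 0.2·0.6000 / (0.2·0.6000 + 0.35·0.4000) ≈ 0.4615
After the IDS='alert': P(compromised) = 0.8·0.4615 / (0.8·0.4615 + 0.65·0.5385) ≈ 0.5134
After the outbound-traffic monitor='anomaly': P(compromised) = 0.7·0.5134 / (0.7·0.5134 + 0.6·0.4866) ≈ 0.5517
After the outbound-traffic monitor='normal': P(compromised) = 0.3·0.5517 / (0.3·0.5517 + 0.4·0.4483) ≈ 0.4800

0.480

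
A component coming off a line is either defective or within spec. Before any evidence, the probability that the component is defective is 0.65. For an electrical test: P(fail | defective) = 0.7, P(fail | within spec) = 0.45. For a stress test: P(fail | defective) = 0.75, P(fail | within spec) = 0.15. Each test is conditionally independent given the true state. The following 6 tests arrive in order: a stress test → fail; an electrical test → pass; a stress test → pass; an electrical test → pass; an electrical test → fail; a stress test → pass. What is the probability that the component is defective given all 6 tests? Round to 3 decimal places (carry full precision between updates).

Apply Bayes' rule sequentially, carrying P(defective) forward.
After a stress test='fail': P(defective) = 0.75·0.6500 / (0.75·0.6500 + 0.15·0.3500) ≈ 0.9028
After an electrical test='pass': P(defective) = 0.3·0.9028 / (0.3·0.9028 + 0.55·0.0972) ≈ 0.8351
After a stress test='pass': P(defective) = 0.25·0.8351 / (0.25·0.8351 + 0.85·0.1649) ≈ 0.5983
After an electrical test='pass': P(defective) = 0.3·0.5983 / (0.3·0.5983 + 0.55·0.4017) ≈ 0.4483
After an electrical test='fail': P(defective) = 0.7·0.4483 / (0.7·0.4483 + 0.45·0.5517) ≈ 0.5583
After a stress test='pass': P(defective) = 0.25·0.5583 / (0.25·0.5583 + 0.85·0.4417) ≈ 0.2710

0.271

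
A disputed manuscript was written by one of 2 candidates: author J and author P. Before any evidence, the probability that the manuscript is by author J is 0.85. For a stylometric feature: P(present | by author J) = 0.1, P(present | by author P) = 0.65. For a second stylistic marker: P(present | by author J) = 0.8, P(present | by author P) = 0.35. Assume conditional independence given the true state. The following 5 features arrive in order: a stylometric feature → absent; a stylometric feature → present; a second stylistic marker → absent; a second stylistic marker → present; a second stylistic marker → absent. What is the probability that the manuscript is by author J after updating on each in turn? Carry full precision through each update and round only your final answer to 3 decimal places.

After a stylometric feature='absent': P(author J) = 0.9·0.8500 / (0.9·0.8500 + 0.35·0.1500) ≈ 0.9358
After a stylometric feature='present': P(author J) = 0.1·0.9358 / (0.1·0.9358 + 0.65·0.0642) ≈ 0.6915
After a second stylistic marker='absent': P(author J) = 0.2·0.6915 / (0.2·0.6915 + 0.65·0.3085) ≈ 0.4082
After a second stylistic marker='present': P(author J) = 0.8·0.4082 / (0.8·0.4082 + 0.35·0.5918) ≈ 0.6119
After a second stylistic marker='absent': P(author J) = 0.2·0.6119 / (0.2·0.6119 + 0.65·0.3881) ≈ 0.3267

0.327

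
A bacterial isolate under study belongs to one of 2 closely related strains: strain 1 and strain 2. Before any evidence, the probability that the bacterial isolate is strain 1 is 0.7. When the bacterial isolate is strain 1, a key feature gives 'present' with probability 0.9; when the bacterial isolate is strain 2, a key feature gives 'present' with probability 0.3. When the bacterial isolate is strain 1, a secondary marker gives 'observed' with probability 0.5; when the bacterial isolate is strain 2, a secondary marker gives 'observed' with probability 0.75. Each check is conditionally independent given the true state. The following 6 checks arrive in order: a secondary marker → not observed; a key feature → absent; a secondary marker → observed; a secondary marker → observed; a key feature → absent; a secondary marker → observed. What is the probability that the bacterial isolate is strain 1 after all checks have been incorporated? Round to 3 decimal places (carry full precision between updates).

0.027

Each posterior becomes the prior for the next update.
After a secondary marker='not observed': P(strain 1) = 0.5·0.7000 / (0.5·0.7000 + 0.25·0.3000) ≈ 0.8235
After a key feature='absent': P(strain 1) = 0.1·0.8235 / (0.1·0.8235 + 0.7·0.1765) ≈ 0.4000
After a secondary marker='observed': P(strain 1) = 0.5·0.4000 / (0.5·0.4000 + 0.75·0.6000) ≈ 0.3077
After a secondary marker='observed': P(strain 1) = 0.5·0.3077 / (0.5·0.3077 + 0.75·0.6923) ≈ 0.2286
After a key feature='absent': P(strain 1) = 0.1·0.2286 / (0.1·0.2286 + 0.7·0.7714) ≈ 0.0406
After a secondary marker='observed': P(strain 1) = 0.5·0.0406 / (0.5·0.0406 + 0.75·0.9594) ≈ 0.0274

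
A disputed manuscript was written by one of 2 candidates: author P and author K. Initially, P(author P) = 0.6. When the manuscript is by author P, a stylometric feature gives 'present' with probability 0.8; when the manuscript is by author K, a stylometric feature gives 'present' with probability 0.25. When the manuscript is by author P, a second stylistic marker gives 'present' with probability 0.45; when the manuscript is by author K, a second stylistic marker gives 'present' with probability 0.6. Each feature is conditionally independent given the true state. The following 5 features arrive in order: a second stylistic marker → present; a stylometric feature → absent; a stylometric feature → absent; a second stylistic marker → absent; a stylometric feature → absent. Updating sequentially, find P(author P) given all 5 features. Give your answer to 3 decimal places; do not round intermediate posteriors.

After a second stylistic marker='present': P(author P) = 0.45·0.6000 / (0.45·0.6000 + 0.6·0.4000) ≈ 0.5294
After a stylometric feature='absent': P(author P) = 0.2·0.5294 / (0.2·0.5294 + 0.75·0.4706) ≈ 0.2308
After a stylometric feature='absent': P(author P) = 0.2·0.2308 / (0.2·0.2308 + 0.75·0.7692) ≈ 0.0741
After a second stylistic marker='absent': P(author P) = 0.55·0.0741 / (0.55·0.0741 + 0.4·0.9259) ≈ 0.0991
After a stylometric feature='absent': P(author P) = 0.2·0.0991 / (0.2·0.0991 + 0.75·0.9009) ≈ 0.0285

0.028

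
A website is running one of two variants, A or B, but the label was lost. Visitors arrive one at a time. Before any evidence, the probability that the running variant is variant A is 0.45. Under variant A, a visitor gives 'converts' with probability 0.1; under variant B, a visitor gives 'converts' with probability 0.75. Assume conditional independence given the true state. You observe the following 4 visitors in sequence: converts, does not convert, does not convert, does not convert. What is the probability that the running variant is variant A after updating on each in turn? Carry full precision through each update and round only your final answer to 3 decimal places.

0.836

After 'converts': P(A) = 0.1·0.4500 / (0.1·0.4500 + 0.75·0.5500) ≈ 0.0984
After 'does not convert': P(A) = 0.9·0.0984 / (0.9·0.0984 + 0.25·0.9016) ≈ 0.2820
After 'does not convert': P(A) = 0.9·0.2820 / (0.9·0.2820 + 0.25·0.7180) ≈ 0.5857
After 'does not convert': P(A) = 0.9·0.5857 / (0.9·0.5857 + 0.25·0.4143) ≈ 0.8358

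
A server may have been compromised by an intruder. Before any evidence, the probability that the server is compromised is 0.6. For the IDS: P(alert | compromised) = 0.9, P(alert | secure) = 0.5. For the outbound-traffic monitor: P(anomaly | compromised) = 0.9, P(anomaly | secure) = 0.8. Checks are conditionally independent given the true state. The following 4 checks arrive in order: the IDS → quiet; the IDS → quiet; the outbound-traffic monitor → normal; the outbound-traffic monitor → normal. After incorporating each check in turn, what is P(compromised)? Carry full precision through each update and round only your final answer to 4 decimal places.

0.0148

Apply Bayes' rule sequentially, carrying P(compromised) forward.
After the IDS='quiet': P(compromised) = 0.1·0.6000 / (0.1·0.6000 + 0.5·0.4000) ≈ 0.2308
After the IDS='quiet': P(compromised) = 0.1·0.2308 / (0.1·0.2308 + 0.5·0.7692) ≈ 0.0566
After the outbound-traffic monitor='normal': P(compromised) = 0.1·0.0566 / (0.1·0.0566 + 0.2·0.9434) ≈ 0.0291
After the outbound-traffic monitor='normal': P(compromised) = 0.1·0.0291 / (0.1·0.0291 + 0.2·0.9709) ≈ 0.0148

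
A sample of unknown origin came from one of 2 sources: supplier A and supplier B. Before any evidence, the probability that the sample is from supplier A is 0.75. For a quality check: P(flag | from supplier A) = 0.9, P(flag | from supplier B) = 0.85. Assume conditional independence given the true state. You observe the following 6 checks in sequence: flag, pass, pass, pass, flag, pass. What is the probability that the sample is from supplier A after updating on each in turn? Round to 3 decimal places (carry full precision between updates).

After 'flag': P(supplier A) = 0.9·0.7500 / (0.9·0.7500 + 0.85·0.2500) ≈ 0.7606
After 'pass': P(supplier A) = 0.1·0.7606 / (0.1·0.7606 + 0.15·0.2394) ≈ 0.6792
After 'pass': P(supplier A) = 0.1·0.6792 / (0.1·0.6792 + 0.15·0.3208) ≈ 0.5854
After 'pass': P(supplier A) = 0.1·0.5854 / (0.1·0.5854 + 0.15·0.4146) ≈ 0.4848
After 'flag': P(supplier A) = 0.9·0.4848 / (0.9·0.4848 + 0.85·0.5152) ≈ 0.4991
After 'pass': P(supplier A) = 0.1·0.4991 / (0.1·0.4991 + 0.15·0.5009) ≈ 0.3992

0.399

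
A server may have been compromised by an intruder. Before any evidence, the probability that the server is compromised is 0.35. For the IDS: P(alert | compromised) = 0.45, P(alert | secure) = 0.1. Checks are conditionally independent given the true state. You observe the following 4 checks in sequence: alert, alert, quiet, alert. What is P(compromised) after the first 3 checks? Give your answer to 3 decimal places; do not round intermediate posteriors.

0.870

After 'alert': P(compromised) = 0.45·0.3500 / (0.45·0.3500 + 0.1·0.6500) ≈ 0.7079
After 'alert': P(compromised) = 0.45·0.7079 / (0.45·0.7079 + 0.1·0.2921) ≈ 0.9160
After 'quiet': P(compromised) = 0.55·0.9160 / (0.55·0.9160 + 0.9·0.0840) ≈ 0.8695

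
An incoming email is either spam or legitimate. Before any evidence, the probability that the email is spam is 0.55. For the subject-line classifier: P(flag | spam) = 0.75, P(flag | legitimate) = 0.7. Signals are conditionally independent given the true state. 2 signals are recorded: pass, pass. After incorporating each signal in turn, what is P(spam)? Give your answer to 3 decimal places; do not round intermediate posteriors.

0.459

Apply Bayes' rule sequentially, carrying P(spam) forward.
After 'pass': P(spam) = 0.25·0.5500 / (0.25·0.5500 + 0.3·0.4500) ≈ 0.5046
After 'pass': P(spam) = 0.25·0.5046 / (0.25·0.5046 + 0.3·0.4954) ≈ 0.4591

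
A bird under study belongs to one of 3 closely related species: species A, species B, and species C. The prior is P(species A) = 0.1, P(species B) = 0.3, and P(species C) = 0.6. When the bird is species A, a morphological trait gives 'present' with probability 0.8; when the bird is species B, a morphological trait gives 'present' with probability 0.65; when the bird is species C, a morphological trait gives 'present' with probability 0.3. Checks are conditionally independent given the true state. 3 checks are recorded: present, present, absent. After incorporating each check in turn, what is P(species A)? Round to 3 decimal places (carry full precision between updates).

After 'present': normaliser = 0.8·0.1000 + 0.65·0.3000 + 0.3·0.6000; P(species A) ≈ 0.1758, P(species B) ≈ 0.4286, P(species C) ≈ 0.3956
After 'present': normaliser = 0.8·0.1758 + 0.65·0.4286 + 0.3·0.3956; P(species A) ≈ 0.2615, P(species B) ≈ 0.5179, P(species C) ≈ 0.2206
After 'absent': normaliser = 0.2·0.2615 + 0.35·0.5179 + 0.7·0.2206; P(species A) ≈ 0.1348, P(species B) ≈ 0.4672, P(species C) ≈ 0.3981

0.135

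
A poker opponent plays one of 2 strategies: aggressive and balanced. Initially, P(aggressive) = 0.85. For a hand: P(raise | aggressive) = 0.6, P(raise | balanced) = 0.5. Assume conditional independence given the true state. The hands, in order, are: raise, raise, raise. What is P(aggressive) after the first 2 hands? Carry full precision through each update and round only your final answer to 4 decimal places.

0.8908

After 'raise': P(aggressive) = 0.6·0.8500 / (0.6·0.8500 + 0.5·0.1500) ≈ 0.8718
After 'raise': P(aggressive) = 0.6·0.8718 / (0.6·0.8718 + 0.5·0.1282) ≈ 0.8908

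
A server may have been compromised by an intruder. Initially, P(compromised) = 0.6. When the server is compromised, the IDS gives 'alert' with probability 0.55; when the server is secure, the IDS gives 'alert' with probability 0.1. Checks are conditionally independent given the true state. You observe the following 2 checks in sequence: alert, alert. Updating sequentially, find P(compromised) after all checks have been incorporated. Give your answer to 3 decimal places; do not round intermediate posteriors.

0.978

Each posterior becomes the prior for the next update.
After 'alert': P(compromised) = 0.55·0.6000 / (0.55·0.6000 + 0.1·0.4000) ≈ 0.8919
After 'alert': P(compromised) = 0.55·0.8919 / (0.55·0.8919 + 0.1·0.1081) ≈ 0.9784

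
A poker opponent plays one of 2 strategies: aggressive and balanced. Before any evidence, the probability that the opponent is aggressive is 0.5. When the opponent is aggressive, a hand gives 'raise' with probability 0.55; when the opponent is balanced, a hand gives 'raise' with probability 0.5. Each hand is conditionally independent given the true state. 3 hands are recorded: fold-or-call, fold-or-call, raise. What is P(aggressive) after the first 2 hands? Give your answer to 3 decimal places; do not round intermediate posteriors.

0.448

After 'fold-or-call': P(aggressive) = 0.45·0.5000 / (0.45·0.5000 + 0.5·0.5000) ≈ 0.4737
After 'fold-or-call': P(aggressive) = 0.45·0.4737 / (0.45·0.4737 + 0.5·0.5263) ≈ 0.4475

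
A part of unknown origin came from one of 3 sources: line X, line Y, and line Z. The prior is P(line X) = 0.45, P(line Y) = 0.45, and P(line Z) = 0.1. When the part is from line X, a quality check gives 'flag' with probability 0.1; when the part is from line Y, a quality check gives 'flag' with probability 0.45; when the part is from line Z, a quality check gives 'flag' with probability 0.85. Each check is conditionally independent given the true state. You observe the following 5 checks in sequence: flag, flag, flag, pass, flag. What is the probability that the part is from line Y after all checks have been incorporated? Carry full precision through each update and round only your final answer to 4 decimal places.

After 'flag': normaliser = 0.1·0.4500 + 0.45·0.4500 + 0.85·0.1000; P(line X) ≈ 0.1353, P(line Y) ≈ 0.6090, P(line Z) ≈ 0.2556
After 'flag': normaliser = 0.1·0.1353 + 0.45·0.6090 + 0.85·0.2556; P(line X) ≈ 0.0268, P(line Y) ≈ 0.5428, P(line Z) ≈ 0.4304
After 'flag': normaliser = 0.1·0.0268 + 0.45·0.5428 + 0.85·0.4304; P(line X) ≈ 0.0044, P(line Y) ≈ 0.3986, P(line Z) ≈ 0.5970
After 'pass': normaliser = 0.9·0.0044 + 0.55·0.3986 + 0.15·0.5970; P(line X) ≈ 0.0126, P(line Y) ≈ 0.7011, P(line Z) ≈ 0.2863
After 'flag': normaliser = 0.1·0.0126 + 0.45·0.7011 + 0.85·0.2863; P(line X) ≈ 0.0022, P(line Y) ≈ 0.5632, P(line Z) ≈ 0.4345

0.5632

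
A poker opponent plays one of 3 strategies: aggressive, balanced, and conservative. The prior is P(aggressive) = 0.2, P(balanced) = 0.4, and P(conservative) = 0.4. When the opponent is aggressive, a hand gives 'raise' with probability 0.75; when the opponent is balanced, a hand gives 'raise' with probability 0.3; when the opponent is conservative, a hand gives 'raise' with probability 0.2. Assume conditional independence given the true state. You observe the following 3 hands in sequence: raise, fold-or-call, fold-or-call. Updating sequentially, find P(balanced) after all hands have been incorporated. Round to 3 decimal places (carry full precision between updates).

Apply Bayes' rule sequentially, carrying P(balanced) forward.
After 'raise': normaliser = 0.75·0.2000 + 0.3·0.4000 + 0.2·0.4000; P(aggressive) ≈ 0.4286, P(balanced) ≈ 0.3429, P(conservative) ≈ 0.2286
After 'fold-or-call': normaliser = 0.25·0.4286 + 0.7·0.3429 + 0.8·0.2286; P(aggressive) ≈ 0.2022, P(balanced) ≈ 0.4528, P(conservative) ≈ 0.3450
After 'fold-or-call': normaliser = 0.25·0.2022 + 0.7·0.4528 + 0.8·0.3450; P(aggressive) ≈ 0.0785, P(balanced) ≈ 0.4926, P(conservative) ≈ 0.4289

0.493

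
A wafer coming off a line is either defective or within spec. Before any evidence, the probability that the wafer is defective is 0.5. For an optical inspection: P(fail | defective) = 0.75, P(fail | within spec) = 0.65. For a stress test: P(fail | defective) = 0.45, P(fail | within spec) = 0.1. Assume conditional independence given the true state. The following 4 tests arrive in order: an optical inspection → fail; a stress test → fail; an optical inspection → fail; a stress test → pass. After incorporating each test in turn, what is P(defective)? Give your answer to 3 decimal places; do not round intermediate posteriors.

After an optical inspection='fail': P(defective) = 0.75·0.5000 / (0.75·0.5000 + 0.65·0.5000) ≈ 0.5357
After a stress test='fail': P(defective) = 0.45·0.5357 / (0.45·0.5357 + 0.1·0.4643) ≈ 0.8385
After an optical inspection='fail': P(defective) = 0.75·0.8385 / (0.75·0.8385 + 0.65·0.1615) ≈ 0.8570
After a stress test='pass': P(defective) = 0.55·0.8570 / (0.55·0.8570 + 0.9·0.1430) ≈ 0.7855

0.785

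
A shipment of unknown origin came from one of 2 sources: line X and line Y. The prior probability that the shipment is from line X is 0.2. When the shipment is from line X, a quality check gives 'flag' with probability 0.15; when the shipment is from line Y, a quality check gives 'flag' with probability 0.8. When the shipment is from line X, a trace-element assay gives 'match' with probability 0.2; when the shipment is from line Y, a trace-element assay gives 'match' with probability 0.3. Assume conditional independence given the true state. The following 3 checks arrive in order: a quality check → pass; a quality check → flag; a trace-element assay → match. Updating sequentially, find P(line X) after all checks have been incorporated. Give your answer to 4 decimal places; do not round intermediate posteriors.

Each posterior becomes the prior for the next update.
After a quality check='pass': P(line X) = 0.85·0.2000 / (0.85·0.2000 + 0.2·0.8000) ≈ 0.5152
After a quality check='flag': P(line X) = 0.15·0.5152 / (0.15·0.5152 + 0.8·0.4848) ≈ 0.1661
After a trace-element assay='match': P(line X) = 0.2·0.1661 / (0.2·0.1661 + 0.3·0.8339) ≈ 0.1172

0.1172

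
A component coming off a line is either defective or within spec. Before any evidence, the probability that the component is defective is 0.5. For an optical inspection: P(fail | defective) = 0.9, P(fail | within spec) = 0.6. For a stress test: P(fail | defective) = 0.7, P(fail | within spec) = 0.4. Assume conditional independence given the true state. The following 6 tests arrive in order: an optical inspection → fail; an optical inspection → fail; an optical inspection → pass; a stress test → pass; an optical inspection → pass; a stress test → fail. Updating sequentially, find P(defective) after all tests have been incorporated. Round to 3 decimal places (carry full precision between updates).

After an optical inspection='fail': P(defective) = 0.9·0.5000 / (0.9·0.5000 + 0.6·0.5000) ≈ 0.6000
After an optical inspection='fail': P(defective) = 0.9·0.6000 / (0.9·0.6000 + 0.6·0.4000) ≈ 0.6923
After an optical inspection='pass': P(defective) = 0.1·0.6923 / (0.1·0.6923 + 0.4·0.3077) ≈ 0.3600
After a stress test='pass': P(defective) = 0.3·0.3600 / (0.3·0.3600 + 0.6·0.6400) ≈ 0.2195
After an optical inspection='pass': P(defective) = 0.1·0.2195 / (0.1·0.2195 + 0.4·0.7805) ≈ 0.0657
After a stress test='fail': P(defective) = 0.7·0.0657 / (0.7·0.0657 + 0.4·0.9343) ≈ 0.1096

0.110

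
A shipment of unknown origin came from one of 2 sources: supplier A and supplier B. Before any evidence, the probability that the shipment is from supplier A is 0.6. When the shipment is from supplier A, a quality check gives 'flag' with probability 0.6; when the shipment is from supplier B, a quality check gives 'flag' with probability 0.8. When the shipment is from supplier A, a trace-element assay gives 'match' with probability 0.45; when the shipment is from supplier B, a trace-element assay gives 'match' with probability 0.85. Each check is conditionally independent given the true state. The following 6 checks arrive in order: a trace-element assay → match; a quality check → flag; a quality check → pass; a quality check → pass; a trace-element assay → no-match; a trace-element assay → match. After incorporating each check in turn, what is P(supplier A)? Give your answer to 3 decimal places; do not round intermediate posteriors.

After a trace-element assay='match': P(supplier A) = 0.45·0.6000 / (0.45·0.6000 + 0.85·0.4000) ≈ 0.4426
After a quality check='flag': P(supplier A) = 0.6·0.4426 / (0.6·0.4426 + 0.8·0.5574) ≈ 0.3733
After a quality check='pass': P(supplier A) = 0.4·0.3733 / (0.4·0.3733 + 0.2·0.6267) ≈ 0.5436
After a quality check='pass': P(supplier A) = 0.4·0.5436 / (0.4·0.5436 + 0.2·0.4564) ≈ 0.7043
After a trace-element assay='no-match': P(supplier A) = 0.55·0.7043 / (0.55·0.7043 + 0.15·0.2957) ≈ 0.8973
After a trace-element assay='match': P(supplier A) = 0.45·0.8973 / (0.45·0.8973 + 0.85·0.1027) ≈ 0.8222

0.822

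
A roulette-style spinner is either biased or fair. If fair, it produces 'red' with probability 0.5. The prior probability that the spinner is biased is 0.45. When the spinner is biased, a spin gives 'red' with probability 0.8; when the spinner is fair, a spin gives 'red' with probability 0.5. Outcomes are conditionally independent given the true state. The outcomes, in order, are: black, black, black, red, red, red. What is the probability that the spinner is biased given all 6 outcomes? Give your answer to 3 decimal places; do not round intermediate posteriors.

Apply Bayes' rule sequentially, carrying P(biased) forward.
After 'black': P(biased) = 0.2·0.4500 / (0.2·0.4500 + 0.5·0.5500) ≈ 0.2466
After 'black': P(biased) = 0.2·0.2466 / (0.2·0.2466 + 0.5·0.7534) ≈ 0.1158
After 'black': P(biased) = 0.2·0.1158 / (0.2·0.1158 + 0.5·0.8842) ≈ 0.0498
After 'red': P(biased) = 0.8·0.0498 / (0.8·0.0498 + 0.5·0.9502) ≈ 0.0773
After 'red': P(biased) = 0.8·0.0773 / (0.8·0.0773 + 0.5·0.9227) ≈ 0.1182
After 'red': P(biased) = 0.8·0.1182 / (0.8·0.1182 + 0.5·0.8818) ≈ 0.1766

0.177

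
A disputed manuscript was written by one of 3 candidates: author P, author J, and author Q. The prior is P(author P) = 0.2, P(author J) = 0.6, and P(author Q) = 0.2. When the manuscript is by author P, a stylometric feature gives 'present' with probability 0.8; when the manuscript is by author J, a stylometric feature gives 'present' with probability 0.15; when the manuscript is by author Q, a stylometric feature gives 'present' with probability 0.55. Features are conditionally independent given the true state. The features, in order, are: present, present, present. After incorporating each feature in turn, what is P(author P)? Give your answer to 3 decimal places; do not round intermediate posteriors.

0.744

After 'present': normaliser = 0.8·0.2000 + 0.15·0.6000 + 0.55·0.2000; P(author P) ≈ 0.4444, P(author J) ≈ 0.2500, P(author Q) ≈ 0.3056
After 'present': normaliser = 0.8·0.4444 + 0.15·0.2500 + 0.55·0.3056; P(author P) ≈ 0.6337, P(author J) ≈ 0.0668, P(author Q) ≈ 0.2995
After 'present': normaliser = 0.8·0.6337 + 0.15·0.0668 + 0.55·0.2995; P(author P) ≈ 0.7436, P(author J) ≈ 0.0147, P(author Q) ≈ 0.2416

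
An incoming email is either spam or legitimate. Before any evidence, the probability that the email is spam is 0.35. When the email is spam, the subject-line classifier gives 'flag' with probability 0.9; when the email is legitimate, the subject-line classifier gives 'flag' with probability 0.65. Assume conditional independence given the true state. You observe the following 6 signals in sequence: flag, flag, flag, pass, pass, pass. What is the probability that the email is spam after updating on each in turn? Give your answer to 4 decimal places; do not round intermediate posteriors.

Each posterior becomes the prior for the next update.
After 'flag': P(spam) = 0.9·0.3500 / (0.9·0.3500 + 0.65·0.6500) ≈ 0.4271
After 'flag': P(spam) = 0.9·0.4271 / (0.9·0.4271 + 0.65·0.5729) ≈ 0.5080
After 'flag': P(spam) = 0.9·0.5080 / (0.9·0.5080 + 0.65·0.4920) ≈ 0.5884
After 'pass': P(spam) = 0.1·0.5884 / (0.1·0.5884 + 0.35·0.4116) ≈ 0.2900
After 'pass': P(spam) = 0.1·0.2900 / (0.1·0.2900 + 0.35·0.7100) ≈ 0.1045
After 'pass': P(spam) = 0.1·0.1045 / (0.1·0.1045 + 0.35·0.8955) ≈ 0.0323

0.0323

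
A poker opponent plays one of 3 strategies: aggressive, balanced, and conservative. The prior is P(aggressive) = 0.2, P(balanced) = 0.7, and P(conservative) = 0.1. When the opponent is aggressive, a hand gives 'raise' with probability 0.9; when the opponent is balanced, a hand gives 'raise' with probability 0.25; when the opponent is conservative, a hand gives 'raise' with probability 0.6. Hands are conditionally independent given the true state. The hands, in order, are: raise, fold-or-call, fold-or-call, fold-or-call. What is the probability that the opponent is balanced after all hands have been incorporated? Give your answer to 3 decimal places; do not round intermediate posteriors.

0.948

Each posterior becomes the prior for the next update.
After 'raise': normaliser = 0.9·0.2000 + 0.25·0.7000 + 0.6·0.1000; P(aggressive) ≈ 0.4337, P(balanced) ≈ 0.4217, P(conservative) ≈ 0.1446
After 'fold-or-call': normaliser = 0.1·0.4337 + 0.75·0.4217 + 0.4·0.1446; P(aggressive) ≈ 0.1039, P(balanced) ≈ 0.7576, P(conservative) ≈ 0.1385
After 'fold-or-call': normaliser = 0.1·0.1039 + 0.75·0.7576 + 0.4·0.1385; P(aggressive) ≈ 0.0164, P(balanced) ≈ 0.8962, P(conservative) ≈ 0.0874
After 'fold-or-call': normaliser = 0.1·0.0164 + 0.75·0.8962 + 0.4·0.0874; P(aggressive) ≈ 0.0023, P(balanced) ≈ 0.9484, P(conservative) ≈ 0.0493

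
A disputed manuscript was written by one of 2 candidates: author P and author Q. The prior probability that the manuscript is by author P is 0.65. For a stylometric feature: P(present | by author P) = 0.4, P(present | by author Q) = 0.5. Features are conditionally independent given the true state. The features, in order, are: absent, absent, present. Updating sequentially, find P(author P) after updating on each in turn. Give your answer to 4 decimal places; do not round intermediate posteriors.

0.6815

Each posterior becomes the prior for the next update.
After 'absent': P(author P) = 0.6·0.6500 / (0.6·0.6500 + 0.5·0.3500) ≈ 0.6903
After 'absent': P(author P) = 0.6·0.6903 / (0.6·0.6903 + 0.5·0.3097) ≈ 0.7278
After 'present': P(author P) = 0.4·0.7278 / (0.4·0.7278 + 0.5·0.2722) ≈ 0.6815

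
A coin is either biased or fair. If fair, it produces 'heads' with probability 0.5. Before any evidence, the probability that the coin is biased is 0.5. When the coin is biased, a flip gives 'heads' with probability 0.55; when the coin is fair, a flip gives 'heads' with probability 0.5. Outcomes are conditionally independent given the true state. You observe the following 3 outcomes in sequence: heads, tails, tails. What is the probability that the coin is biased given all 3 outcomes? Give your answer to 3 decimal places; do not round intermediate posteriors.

0.471

Apply Bayes' rule sequentially, carrying P(biased) forward.
After 'heads': P(biased) = 0.55·0.5000 / (0.55·0.5000 + 0.5·0.5000) ≈ 0.5238
After 'tails': P(biased) = 0.45·0.5238 / (0.45·0.5238 + 0.5·0.4762) ≈ 0.4975
After 'tails': P(biased) = 0.45·0.4975 / (0.45·0.4975 + 0.5·0.5025) ≈ 0.4712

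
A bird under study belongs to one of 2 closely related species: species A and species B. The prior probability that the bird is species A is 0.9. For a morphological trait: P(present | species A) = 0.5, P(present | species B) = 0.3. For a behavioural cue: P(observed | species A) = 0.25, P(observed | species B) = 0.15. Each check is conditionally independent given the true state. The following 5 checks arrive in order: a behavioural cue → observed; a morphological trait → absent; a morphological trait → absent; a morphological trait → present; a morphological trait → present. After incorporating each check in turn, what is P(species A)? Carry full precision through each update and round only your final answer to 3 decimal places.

After a behavioural cue='observed': P(species A) = 0.25·0.9000 / (0.25·0.9000 + 0.15·0.1000) ≈ 0.9375
After a morphological trait='absent': P(species A) = 0.5·0.9375 / (0.5·0.9375 + 0.7·0.0625) ≈ 0.9146
After a morphological trait='absent': P(species A) = 0.5·0.9146 / (0.5·0.9146 + 0.7·0.0854) ≈ 0.8844
After a morphological trait='present': P(species A) = 0.5·0.8844 / (0.5·0.8844 + 0.3·0.1156) ≈ 0.9273
After a morphological trait='present': P(species A) = 0.5·0.9273 / (0.5·0.9273 + 0.3·0.0727) ≈ 0.9551

0.955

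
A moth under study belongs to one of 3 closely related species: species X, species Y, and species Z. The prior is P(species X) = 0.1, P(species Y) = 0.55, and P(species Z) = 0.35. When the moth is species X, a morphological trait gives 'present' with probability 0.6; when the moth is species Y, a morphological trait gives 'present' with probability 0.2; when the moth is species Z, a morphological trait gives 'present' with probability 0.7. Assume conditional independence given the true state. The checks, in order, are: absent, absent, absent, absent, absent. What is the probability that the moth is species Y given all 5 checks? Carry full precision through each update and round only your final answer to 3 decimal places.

0.990

After 'absent': normaliser = 0.4·0.1000 + 0.8·0.5500 + 0.3·0.3500; P(species X) ≈ 0.0684, P(species Y) ≈ 0.7521, P(species Z) ≈ 0.1795
After 'absent': normaliser = 0.4·0.0684 + 0.8·0.7521 + 0.3·0.1795; P(species X) ≈ 0.0401, P(species Y) ≈ 0.8811, P(species Z) ≈ 0.0788
After 'absent': normaliser = 0.4·0.0401 + 0.8·0.8811 + 0.3·0.0788; P(species X) ≈ 0.0215, P(species Y) ≈ 0.9467, P(species Z) ≈ 0.0318
After 'absent': normaliser = 0.4·0.0215 + 0.8·0.9467 + 0.3·0.0318; P(species X) ≈ 0.0111, P(species Y) ≈ 0.9766, P(species Z) ≈ 0.0123
After 'absent': normaliser = 0.4·0.0111 + 0.8·0.9766 + 0.3·0.0123; P(species X) ≈ 0.0056, P(species Y) ≈ 0.9897, P(species Z) ≈ 0.0047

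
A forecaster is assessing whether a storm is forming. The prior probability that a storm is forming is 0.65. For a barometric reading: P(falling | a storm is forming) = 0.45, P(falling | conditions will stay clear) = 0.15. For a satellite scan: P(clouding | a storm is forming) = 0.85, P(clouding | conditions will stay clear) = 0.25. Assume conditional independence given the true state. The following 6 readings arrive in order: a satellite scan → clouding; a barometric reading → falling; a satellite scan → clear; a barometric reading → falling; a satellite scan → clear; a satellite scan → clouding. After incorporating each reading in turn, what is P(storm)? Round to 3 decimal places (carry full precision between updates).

After a satellite scan='clouding': P(storm) = 0.85·0.6500 / (0.85·0.6500 + 0.25·0.3500) ≈ 0.8633
After a barometric reading='falling': P(storm) = 0.45·0.8633 / (0.45·0.8633 + 0.15·0.1367) ≈ 0.9499
After a satellite scan='clear': P(storm) = 0.15·0.9499 / (0.15·0.9499 + 0.75·0.0501) ≈ 0.7912
After a barometric reading='falling': P(storm) = 0.45·0.7912 / (0.45·0.7912 + 0.15·0.2088) ≈ 0.9191
After a satellite scan='clear': P(storm) = 0.15·0.9191 / (0.15·0.9191 + 0.75·0.0809) ≈ 0.6945
After a satellite scan='clouding': P(storm) = 0.85·0.6945 / (0.85·0.6945 + 0.25·0.3055) ≈ 0.8854

0.885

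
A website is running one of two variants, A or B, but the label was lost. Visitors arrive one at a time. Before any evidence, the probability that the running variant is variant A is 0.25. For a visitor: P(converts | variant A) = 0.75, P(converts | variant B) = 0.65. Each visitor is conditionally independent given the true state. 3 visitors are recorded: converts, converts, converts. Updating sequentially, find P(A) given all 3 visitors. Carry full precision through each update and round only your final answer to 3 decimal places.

After 'converts': P(A) = 0.75·0.2500 / (0.75·0.2500 + 0.65·0.7500) ≈ 0.2778
After 'converts': P(A) = 0.75·0.2778 / (0.75·0.2778 + 0.65·0.7222) ≈ 0.3074
After 'converts': P(A) = 0.75·0.3074 / (0.75·0.3074 + 0.65·0.6926) ≈ 0.3387

0.339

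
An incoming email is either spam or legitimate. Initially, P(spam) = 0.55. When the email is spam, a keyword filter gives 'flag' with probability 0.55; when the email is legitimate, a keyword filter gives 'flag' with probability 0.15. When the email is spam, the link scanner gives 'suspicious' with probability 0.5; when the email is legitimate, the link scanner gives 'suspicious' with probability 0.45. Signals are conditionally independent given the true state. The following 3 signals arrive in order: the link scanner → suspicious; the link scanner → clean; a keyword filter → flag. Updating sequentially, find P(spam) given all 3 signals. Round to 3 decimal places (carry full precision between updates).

After the link scanner='suspicious': P(spam) = 0.5·0.5500 / (0.5·0.5500 + 0.45·0.4500) ≈ 0.5759
After the link scanner='clean': P(spam) = 0.5·0.5759 / (0.5·0.5759 + 0.55·0.4241) ≈ 0.5525
After a keyword filter='flag': P(spam) = 0.55·0.5525 / (0.55·0.5525 + 0.15·0.4475) ≈ 0.8191

0.819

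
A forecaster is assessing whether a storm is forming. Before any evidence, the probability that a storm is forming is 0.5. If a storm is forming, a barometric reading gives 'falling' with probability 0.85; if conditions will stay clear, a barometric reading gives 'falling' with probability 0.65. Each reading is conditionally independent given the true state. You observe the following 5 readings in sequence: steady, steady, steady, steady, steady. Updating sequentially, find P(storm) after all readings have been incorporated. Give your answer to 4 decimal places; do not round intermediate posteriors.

0.0143

After 'steady': P(storm) = 0.15·0.5000 / (0.15·0.5000 + 0.35·0.5000) ≈ 0.3000
After 'steady': P(storm) = 0.15·0.3000 / (0.15·0.3000 + 0.35·0.7000) ≈ 0.1552
After 'steady': P(storm) = 0.15·0.1552 / (0.15·0.1552 + 0.35·0.8448) ≈ 0.0730
After 'steady': P(storm) = 0.15·0.0730 / (0.15·0.0730 + 0.35·0.9270) ≈ 0.0326
After 'steady': P(storm) = 0.15·0.0326 / (0.15·0.0326 + 0.35·0.9674) ≈ 0.0143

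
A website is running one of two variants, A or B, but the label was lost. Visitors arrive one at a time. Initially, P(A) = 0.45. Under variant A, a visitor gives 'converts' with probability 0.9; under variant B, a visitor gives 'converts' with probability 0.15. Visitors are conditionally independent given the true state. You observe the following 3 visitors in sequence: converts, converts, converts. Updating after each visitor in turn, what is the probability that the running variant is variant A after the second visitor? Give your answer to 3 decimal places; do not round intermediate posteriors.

After 'converts': P(A) = 0.9·0.4500 / (0.9·0.4500 + 0.15·0.5500) ≈ 0.8308
After 'converts': P(A) = 0.9·0.8308 / (0.9·0.8308 + 0.15·0.1692) ≈ 0.9672

0.967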